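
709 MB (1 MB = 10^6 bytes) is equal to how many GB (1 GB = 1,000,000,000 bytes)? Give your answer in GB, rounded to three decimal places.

709 MB = 709 × 10^6 bytes = 709,000,000 bytes
1 GB = 1,000,000,000 bytes
709,000,000 / 1,000,000,000 = 0.709 GB

0.709 GB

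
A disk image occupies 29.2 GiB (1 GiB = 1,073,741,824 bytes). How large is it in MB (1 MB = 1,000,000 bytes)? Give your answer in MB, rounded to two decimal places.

31,353.26 MB

29.2 GiB × 1,073,741,824 bytes/GiB = 31,353,261,260.8 bytes
1 MB = 10^6 bytes = 1,000,000 bytes
31,353,261,260.8 / 1,000,000 = 31,353.26 MB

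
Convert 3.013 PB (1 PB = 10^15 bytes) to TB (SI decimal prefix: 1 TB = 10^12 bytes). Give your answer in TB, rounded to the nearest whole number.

3,013 TB

3.013 PB = 3.013 × 10^15 bytes = 3,013,000,000,000,000 bytes
1 TB = 10^12 bytes = 1,000,000,000,000 bytes
3,013,000,000,000,000 / 1,000,000,000,000 = 3,013 TB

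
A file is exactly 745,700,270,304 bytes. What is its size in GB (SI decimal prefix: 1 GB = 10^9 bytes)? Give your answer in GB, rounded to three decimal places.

745,700,270,304 bytes given.
1 GB = 10^9 bytes = 1,000,000,000 bytes
745,700,270,304 / 1,000,000,000 = 745.700 GB

745.700 GB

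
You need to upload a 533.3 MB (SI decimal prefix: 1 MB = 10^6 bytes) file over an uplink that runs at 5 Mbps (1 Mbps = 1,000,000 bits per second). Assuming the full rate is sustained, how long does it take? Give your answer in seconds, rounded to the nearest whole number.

853 seconds

533.3 MB = 533,300,000 bytes = 4,266,400,000 bits
5 Mbps = 5,000,000 bits/s
time = 4,266,400,000 / 5,000,000 = 853 s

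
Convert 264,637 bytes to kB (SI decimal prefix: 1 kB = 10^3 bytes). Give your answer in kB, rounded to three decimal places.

264,637 bytes given.
1 kB = 10^3 bytes = 1,000 bytes
264,637 / 1,000 = 264.637 kB

264.637 kB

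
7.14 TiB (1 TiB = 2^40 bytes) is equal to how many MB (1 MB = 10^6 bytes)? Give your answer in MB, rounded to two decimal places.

7.14 TiB = 7.14 × 2^40 bytes = 7,850,513,022,320.64 bytes
1 MB = 1,000,000 bytes
7,850,513,022,320.64 / 1,000,000 = 7,850,513.02 MB

7,850,513.02 MB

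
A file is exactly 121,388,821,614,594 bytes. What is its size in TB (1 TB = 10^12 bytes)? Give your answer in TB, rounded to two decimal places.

121,388,821,614,594 bytes given.
1 TB = 10^12 bytes = 1,000,000,000,000 bytes
121,388,821,614,594 / 1,000,000,000,000 = 121.39 TB

121.39 TB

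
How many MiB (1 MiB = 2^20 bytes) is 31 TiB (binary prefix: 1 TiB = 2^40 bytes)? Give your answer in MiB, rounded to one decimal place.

32,505,856.0 MiB

31 TiB = 31 × 2^40 bytes = 34,084,860,461,056 bytes
1 MiB = 1,048,576 bytes
34,084,860,461,056 / 1,048,576 = 32,505,856.0 MiB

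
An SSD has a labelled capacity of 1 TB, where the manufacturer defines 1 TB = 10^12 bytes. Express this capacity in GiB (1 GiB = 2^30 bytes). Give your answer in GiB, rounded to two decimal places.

931.32 GiB

1 TB = 1 × 10^12 bytes = 1,000,000,000,000 bytes
1 GiB = 2^30 bytes = 1,073,741,824 bytes
1,000,000,000,000 / 1,073,741,824 = 931.32 GiB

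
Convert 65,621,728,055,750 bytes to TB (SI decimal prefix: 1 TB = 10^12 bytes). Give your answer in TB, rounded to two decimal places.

65.62 TB

65,621,728,055,750 bytes given.
1 TB = 1,000,000,000,000 bytes
65,621,728,055,750 / 1,000,000,000,000 = 65.62 TB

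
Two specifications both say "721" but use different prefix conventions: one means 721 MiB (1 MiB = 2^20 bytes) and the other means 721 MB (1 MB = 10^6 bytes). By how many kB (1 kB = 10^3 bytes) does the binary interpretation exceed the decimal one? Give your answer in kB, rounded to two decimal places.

35,023.30 kB

721 MiB = 721 × 1,048,576 = 756,023,296 bytes
721 MB = 721 × 1,000,000 = 721,000,000 bytes
difference = 35,023,296 bytes
35,023,296 / 1,000 = 35,023.30 kB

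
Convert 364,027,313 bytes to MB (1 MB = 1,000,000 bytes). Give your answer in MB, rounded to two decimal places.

364.03 MB

364,027,313 bytes given.
1 MB = 1,000,000 bytes
364,027,313 / 1,000,000 = 364.03 MB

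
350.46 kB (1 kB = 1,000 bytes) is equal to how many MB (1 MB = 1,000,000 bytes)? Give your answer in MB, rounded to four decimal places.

0.3505 MB

350.46 kB × 1,000 bytes/kB = 350,460 bytes
1 MB = 1,000,000 bytes
350,460 / 1,000,000 = 0.3505 MB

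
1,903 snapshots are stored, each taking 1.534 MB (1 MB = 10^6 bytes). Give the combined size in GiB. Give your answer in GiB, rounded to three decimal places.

2.719 GiB

Total = 1,903 × 1.534 MB = 2919.202 MB
= 2919.202 × 1,000,000 bytes = 2,919,202,000 bytes
1 GiB = 1,073,741,824 bytes
2,919,202,000 / 1,073,741,824 = 2.719 GiB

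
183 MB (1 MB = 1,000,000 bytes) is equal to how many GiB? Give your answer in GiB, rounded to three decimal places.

183 MB = 183 × 10^6 bytes = 183,000,000 bytes
1 GiB = 1,073,741,824 bytes
183,000,000 / 1,073,741,824 = 0.170 GiB

0.170 GiB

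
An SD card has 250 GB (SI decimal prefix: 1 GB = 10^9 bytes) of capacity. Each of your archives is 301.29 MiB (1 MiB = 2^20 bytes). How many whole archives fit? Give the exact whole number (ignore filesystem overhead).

791

Capacity: 250 GB = 250,000,000,000 bytes
Per item: 301.29 MiB = 315,925,463.04 bytes
⌊250,000,000,000 / 315,925,463.04⌋ = 791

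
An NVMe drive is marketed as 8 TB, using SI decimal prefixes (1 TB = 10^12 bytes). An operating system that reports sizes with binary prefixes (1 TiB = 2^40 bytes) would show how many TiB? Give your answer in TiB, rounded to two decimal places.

8 TB = 8 × 10^12 bytes = 8,000,000,000,000 bytes
1 TiB = 2^40 bytes = 1,099,511,627,776 bytes
8,000,000,000,000 / 1,099,511,627,776 = 7.28 TiB

7.28 TiB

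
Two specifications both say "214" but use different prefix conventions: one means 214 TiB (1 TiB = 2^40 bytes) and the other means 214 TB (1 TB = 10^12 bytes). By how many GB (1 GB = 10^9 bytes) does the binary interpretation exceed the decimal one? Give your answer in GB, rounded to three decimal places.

214 TiB = 214 × 1,099,511,627,776 = 235,295,488,344,064 bytes
214 TB = 214 × 1,000,000,000,000 = 214,000,000,000,000 bytes
difference = 21,295,488,344,064 bytes
21,295,488,344,064 / 1,000,000,000 = 21,295.488 GB

21,295.488 GB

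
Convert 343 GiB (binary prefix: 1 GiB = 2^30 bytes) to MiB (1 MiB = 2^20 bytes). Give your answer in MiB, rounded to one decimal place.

343 GiB = 343 × 2^30 bytes = 368,293,445,632 bytes
1 MiB = 1,048,576 bytes
368,293,445,632 / 1,048,576 = 351,232.0 MiB

351,232.0 MiB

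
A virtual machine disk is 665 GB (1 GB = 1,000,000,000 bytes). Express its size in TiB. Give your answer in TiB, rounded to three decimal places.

0.605 TiB

665 GB = 665 × 10^9 bytes = 665,000,000,000 bytes
1 TiB = 1,099,511,627,776 bytes
665,000,000,000 / 1,099,511,627,776 = 0.605 TiB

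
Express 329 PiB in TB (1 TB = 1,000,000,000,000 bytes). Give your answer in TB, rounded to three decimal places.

370,421.069 TB

329 PiB × 1,125,899,906,842,624 bytes/PiB = 370,421,069,351,223,296 bytes
1 TB = 10^12 bytes = 1,000,000,000,000 bytes
370,421,069,351,223,296 / 1,000,000,000,000 = 370,421.069 TB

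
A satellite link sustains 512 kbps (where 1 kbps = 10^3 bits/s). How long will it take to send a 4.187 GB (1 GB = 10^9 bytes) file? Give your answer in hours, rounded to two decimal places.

18.17 hours

4.187 GB = 4,187,000,000 bytes = 33,496,000,000 bits
512 kbps = 512,000 bits/s
time = 33,496,000,000 / 512,000 = 65,421.8750 s
65,421.8750 s / 3600 = 18.17 hours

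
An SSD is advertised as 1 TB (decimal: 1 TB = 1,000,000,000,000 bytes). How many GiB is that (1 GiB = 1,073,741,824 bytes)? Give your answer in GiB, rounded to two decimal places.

1 TB = 1 × 10^12 bytes = 1,000,000,000,000 bytes
1 GiB = 2^30 bytes = 1,073,741,824 bytes
1,000,000,000,000 / 1,073,741,824 = 931.32 GiB

931.32 GiB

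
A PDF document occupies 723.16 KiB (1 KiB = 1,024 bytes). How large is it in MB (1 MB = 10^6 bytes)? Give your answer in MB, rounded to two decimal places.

0.74 MB

723.16 KiB × 1,024 bytes/KiB = 740,515.84 bytes
1 MB = 10^6 bytes = 1,000,000 bytes
740,515.84 / 1,000,000 = 0.74 MB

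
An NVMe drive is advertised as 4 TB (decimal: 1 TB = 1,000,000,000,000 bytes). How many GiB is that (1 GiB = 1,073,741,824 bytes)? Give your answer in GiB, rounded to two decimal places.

4 TB = 4 × 10^12 bytes = 4,000,000,000,000 bytes
1 GiB = 1,073,741,824 bytes
4,000,000,000,000 / 1,073,741,824 = 3,725.29 GiB

3,725.29 GiB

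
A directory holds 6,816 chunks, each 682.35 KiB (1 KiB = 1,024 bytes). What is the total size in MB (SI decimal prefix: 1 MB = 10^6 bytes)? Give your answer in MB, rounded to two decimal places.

Total = 6,816 × 682.35 KiB = 4650897.6 KiB
= 4650897.6 × 1,024 bytes = 4,762,519,142.4 bytes
1 MB = 1,000,000 bytes
4,762,519,142.4 / 1,000,000 = 4,762.52 MB

4,762.52 MB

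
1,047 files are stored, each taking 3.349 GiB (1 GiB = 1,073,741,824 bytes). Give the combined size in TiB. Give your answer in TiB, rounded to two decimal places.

3.42 TiB

Total = 1,047 × 3.349 GiB = 3506.403 GiB
= 3506.403 × 1,073,741,824 bytes = 3,764,971,552,899.072 bytes
1 TiB = 1,099,511,627,776 bytes
3,764,971,552,899.072 / 1,099,511,627,776 = 3.42 TiB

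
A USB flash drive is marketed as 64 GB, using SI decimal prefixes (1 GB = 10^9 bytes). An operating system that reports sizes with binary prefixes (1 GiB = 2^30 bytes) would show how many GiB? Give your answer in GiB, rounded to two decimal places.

64 GB = 64 × 10^9 bytes = 64,000,000,000 bytes
1 GiB = 2^30 bytes = 1,073,741,824 bytes
64,000,000,000 / 1,073,741,824 = 59.60 GiB

59.60 GiB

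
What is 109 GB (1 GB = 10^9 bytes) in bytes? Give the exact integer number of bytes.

109 × 1,000,000,000 = 109,000,000,000 bytes  (1 GB = 10^9 bytes)

109,000,000,000 bytes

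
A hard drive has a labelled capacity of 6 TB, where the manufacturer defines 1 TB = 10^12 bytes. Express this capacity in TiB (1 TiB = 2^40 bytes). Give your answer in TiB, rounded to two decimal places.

5.46 TiB

6 TB × 1,000,000,000,000 bytes/TB = 6,000,000,000,000 bytes
1 TiB = 1,099,511,627,776 bytes
6,000,000,000,000 / 1,099,511,627,776 = 5.46 TiB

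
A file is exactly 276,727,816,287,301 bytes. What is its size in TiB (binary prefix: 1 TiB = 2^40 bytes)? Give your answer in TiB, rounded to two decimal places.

276,727,816,287,301 bytes given.
1 TiB = 1,099,511,627,776 bytes
276,727,816,287,301 / 1,099,511,627,776 = 251.68 TiB

251.68 TiB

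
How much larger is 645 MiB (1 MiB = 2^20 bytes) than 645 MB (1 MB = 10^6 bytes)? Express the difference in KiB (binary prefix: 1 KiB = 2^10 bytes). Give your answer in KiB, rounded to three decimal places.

30,597.188 KiB

645 MiB = 645 × 1,048,576 = 676,331,520 bytes
645 MB = 645 × 1,000,000 = 645,000,000 bytes
difference = 31,331,520 bytes
31,331,520 / 1,024 = 30,597.188 KiB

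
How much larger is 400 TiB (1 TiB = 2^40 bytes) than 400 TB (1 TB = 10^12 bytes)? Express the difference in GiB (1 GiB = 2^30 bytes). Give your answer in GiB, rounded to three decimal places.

37,070.970 GiB

400 TiB = 400 × 1,099,511,627,776 = 439,804,651,110,400 bytes
400 TB = 400 × 1,000,000,000,000 = 400,000,000,000,000 bytes
difference = 39,804,651,110,400 bytes
39,804,651,110,400 / 1,073,741,824 = 37,070.970 GiB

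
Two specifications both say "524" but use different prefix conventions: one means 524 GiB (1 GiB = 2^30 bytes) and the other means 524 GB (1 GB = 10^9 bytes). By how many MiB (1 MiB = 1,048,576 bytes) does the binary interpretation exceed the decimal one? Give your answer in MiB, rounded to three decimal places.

524 GiB = 524 × 1,073,741,824 = 562,640,715,776 bytes
524 GB = 524 × 1,000,000,000 = 524,000,000,000 bytes
difference = 38,640,715,776 bytes
38,640,715,776 / 1,048,576 = 36,850.658 MiB

36,850.658 MiB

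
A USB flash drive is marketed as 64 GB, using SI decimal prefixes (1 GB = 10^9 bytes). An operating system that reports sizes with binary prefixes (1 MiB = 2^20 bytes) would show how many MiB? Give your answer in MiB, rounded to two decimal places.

61,035.16 MiB

64 GB = 64 × 10^9 bytes = 64,000,000,000 bytes
1 MiB = 2^20 bytes = 1,048,576 bytes
64,000,000,000 / 1,048,576 = 61,035.16 MiB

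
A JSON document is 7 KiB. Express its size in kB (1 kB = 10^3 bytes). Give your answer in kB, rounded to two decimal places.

7.17 kB

7 KiB × 1,024 bytes/KiB = 7,168 bytes
1 kB = 10^3 bytes = 1,000 bytes
7,168 / 1,000 = 7.17 kB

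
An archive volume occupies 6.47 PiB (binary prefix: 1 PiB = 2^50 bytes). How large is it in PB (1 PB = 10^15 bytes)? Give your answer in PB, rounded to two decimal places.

7.28 PB

6.47 PiB = 6.47 × 2^50 bytes = 7,284,572,397,271,777.28 bytes
1 PB = 1,000,000,000,000,000 bytes
7,284,572,397,271,777.28 / 1,000,000,000,000,000 = 7.28 PB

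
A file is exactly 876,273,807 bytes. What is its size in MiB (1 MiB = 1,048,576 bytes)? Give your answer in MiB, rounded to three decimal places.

876,273,807 bytes given.
1 MiB = 2^20 bytes = 1,048,576 bytes
876,273,807 / 1,048,576 = 835.680 MiB

835.680 MiB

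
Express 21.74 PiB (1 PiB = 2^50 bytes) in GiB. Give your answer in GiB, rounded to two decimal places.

22,796,042.24 GiB

21.74 PiB × 1,125,899,906,842,624 bytes/PiB = 24,477,063,974,758,645.76 bytes
1 GiB = 2^30 bytes = 1,073,741,824 bytes
24,477,063,974,758,645.76 / 1,073,741,824 = 22,796,042.24 GiB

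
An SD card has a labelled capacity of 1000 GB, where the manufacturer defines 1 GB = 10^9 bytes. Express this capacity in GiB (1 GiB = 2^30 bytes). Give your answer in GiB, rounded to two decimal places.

931.32 GiB

1000 GB = 1000 × 10^9 bytes = 1,000,000,000,000 bytes
1 GiB = 2^30 bytes = 1,073,741,824 bytes
1,000,000,000,000 / 1,073,741,824 = 931.32 GiB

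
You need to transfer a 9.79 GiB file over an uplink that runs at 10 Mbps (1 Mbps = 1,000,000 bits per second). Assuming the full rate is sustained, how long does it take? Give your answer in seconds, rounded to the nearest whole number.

9.79 GiB = 10,511,932,456.96 bytes = 84,095,459,655.68 bits
10 Mbps = 10,000,000 bits/s
time = 84,095,459,655.68 / 10,000,000 = 8,410 s

8,410 seconds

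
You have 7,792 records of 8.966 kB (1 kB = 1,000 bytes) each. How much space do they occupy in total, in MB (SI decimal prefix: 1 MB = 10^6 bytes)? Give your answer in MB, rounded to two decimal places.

69.86 MB

Total = 7,792 × 8.966 kB = 69863.072 kB
= 69863.072 × 1,000 bytes = 69,863,072 bytes
1 MB = 1,000,000 bytes
69,863,072 / 1,000,000 = 69.86 MB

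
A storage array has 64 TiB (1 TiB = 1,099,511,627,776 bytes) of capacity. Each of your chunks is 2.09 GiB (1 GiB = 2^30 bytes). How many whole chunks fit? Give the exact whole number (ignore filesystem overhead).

31,356

Capacity: 64 TiB = 70,368,744,177,664 bytes
Per item: 2.09 GiB = 2,244,120,412.16 bytes
⌊70,368,744,177,664 / 2,244,120,412.16⌋ = 31,356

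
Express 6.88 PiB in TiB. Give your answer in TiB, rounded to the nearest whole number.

7,045 TiB

6.88 PiB = 6.88 × 2^50 bytes = 7,746,191,359,077,253.12 bytes
1 TiB = 1,099,511,627,776 bytes
7,746,191,359,077,253.12 / 1,099,511,627,776 = 7,045 TiB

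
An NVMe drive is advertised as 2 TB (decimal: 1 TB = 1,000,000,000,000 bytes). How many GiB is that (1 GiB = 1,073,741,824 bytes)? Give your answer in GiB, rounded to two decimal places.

2 TB = 2 × 10^12 bytes = 2,000,000,000,000 bytes
1 GiB = 2^30 bytes = 1,073,741,824 bytes
2,000,000,000,000 / 1,073,741,824 = 1,862.65 GiB

1,862.65 GiB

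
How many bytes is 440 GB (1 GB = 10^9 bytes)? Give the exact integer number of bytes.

440 × 1,000,000,000 = 440,000,000,000 bytes

440,000,000,000 bytes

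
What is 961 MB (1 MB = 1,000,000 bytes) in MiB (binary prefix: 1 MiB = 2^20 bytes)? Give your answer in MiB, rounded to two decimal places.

961 MB = 961 × 10^6 bytes = 961,000,000 bytes
1 MiB = 1,048,576 bytes
961,000,000 / 1,048,576 = 916.48 MiB

916.48 MiB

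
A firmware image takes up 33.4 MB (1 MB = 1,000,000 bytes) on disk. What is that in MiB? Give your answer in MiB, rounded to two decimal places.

31.85 MiB

33.4 MB × 1,000,000 bytes/MB = 33,400,000 bytes
1 MiB = 1,048,576 bytes
33,400,000 / 1,048,576 = 31.85 MiB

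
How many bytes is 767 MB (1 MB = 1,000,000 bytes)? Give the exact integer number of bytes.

767,000,000 bytes

767 × 1,000,000 = 767,000,000 bytes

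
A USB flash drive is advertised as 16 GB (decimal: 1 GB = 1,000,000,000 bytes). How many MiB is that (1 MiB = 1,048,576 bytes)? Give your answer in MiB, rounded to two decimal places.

16 GB × 1,000,000,000 bytes/GB = 16,000,000,000 bytes
1 MiB = 2^20 bytes = 1,048,576 bytes
16,000,000,000 / 1,048,576 = 15,258.79 MiB

15,258.79 MiB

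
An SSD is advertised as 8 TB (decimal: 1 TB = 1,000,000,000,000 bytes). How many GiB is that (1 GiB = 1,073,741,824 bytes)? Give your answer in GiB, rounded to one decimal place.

8 TB = 8 × 10^12 bytes = 8,000,000,000,000 bytes
1 GiB = 1,073,741,824 bytes
8,000,000,000,000 / 1,073,741,824 = 7,450.6 GiB

7,450.6 GiB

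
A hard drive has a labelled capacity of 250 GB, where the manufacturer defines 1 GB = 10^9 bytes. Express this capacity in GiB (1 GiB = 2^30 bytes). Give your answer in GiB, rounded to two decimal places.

250 GB × 1,000,000,000 bytes/GB = 250,000,000,000 bytes
1 GiB = 2^30 bytes = 1,073,741,824 bytes
250,000,000,000 / 1,073,741,824 = 232.83 GiB

232.83 GiB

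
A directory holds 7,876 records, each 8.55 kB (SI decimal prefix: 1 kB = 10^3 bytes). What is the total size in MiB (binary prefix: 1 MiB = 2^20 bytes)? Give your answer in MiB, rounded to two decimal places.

Total = 7,876 × 8.55 kB = 67339.8 kB
= 67339.8 × 1,000 bytes = 67,339,800 bytes
1 MiB = 1,048,576 bytes
67,339,800 / 1,048,576 = 64.22 MiB

64.22 MiB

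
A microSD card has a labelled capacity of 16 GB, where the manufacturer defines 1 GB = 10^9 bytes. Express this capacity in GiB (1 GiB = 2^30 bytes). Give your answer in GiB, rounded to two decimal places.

16 GB = 16 × 10^9 bytes = 16,000,000,000 bytes
1 GiB = 2^30 bytes = 1,073,741,824 bytes
16,000,000,000 / 1,073,741,824 = 14.90 GiB

14.90 GiB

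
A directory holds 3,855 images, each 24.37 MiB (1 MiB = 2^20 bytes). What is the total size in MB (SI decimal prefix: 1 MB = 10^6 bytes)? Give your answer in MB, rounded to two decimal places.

98,509.89 MB

Total = 3,855 × 24.37 MiB = 93946.35 MiB
= 93946.35 × 1,048,576 bytes = 98,509,887,897.6 bytes
1 MB = 1,000,000 bytes
98,509,887,897.6 / 1,000,000 = 98,509.89 MB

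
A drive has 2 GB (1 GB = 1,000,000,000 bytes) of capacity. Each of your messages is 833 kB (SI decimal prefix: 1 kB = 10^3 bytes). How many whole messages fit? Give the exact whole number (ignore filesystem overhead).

Capacity: 2 GB = 2,000,000,000 bytes
Per item: 833 kB = 833,000 bytes
⌊2,000,000,000 / 833,000⌋ = 2,400

2,400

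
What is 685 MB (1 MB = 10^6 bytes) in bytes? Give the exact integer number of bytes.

685,000,000 bytes

685 × 1,000,000 = 685,000,000 bytes  (1 MB = 10^6 bytes)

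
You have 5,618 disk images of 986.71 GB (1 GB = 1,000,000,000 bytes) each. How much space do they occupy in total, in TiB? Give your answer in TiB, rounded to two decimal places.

5,041.64 TiB

Total = 5,618 × 986.71 GB = 5543336.78 GB
= 5543336.78 × 1,000,000,000 bytes = 5,543,336,780,000,000 bytes
1 TiB = 1,099,511,627,776 bytes
5,543,336,780,000,000 / 1,099,511,627,776 = 5,041.64 TiB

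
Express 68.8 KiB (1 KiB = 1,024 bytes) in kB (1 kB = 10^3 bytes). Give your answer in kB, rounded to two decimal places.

70.45 kB

68.8 KiB = 68.8 × 2^10 bytes = 70,451.2 bytes
1 kB = 10^3 bytes = 1,000 bytes
70,451.2 / 1,000 = 70.45 kB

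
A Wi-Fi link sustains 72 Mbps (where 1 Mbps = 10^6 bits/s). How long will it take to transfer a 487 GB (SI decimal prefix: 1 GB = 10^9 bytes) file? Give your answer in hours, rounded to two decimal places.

15.03 hours

487 GB = 487,000,000,000 bytes = 3,896,000,000,000 bits
72 Mbps = 72,000,000 bits/s
time = 3,896,000,000,000 / 72,000,000 = 54,111.1111 s
54,111.1111 s / 3600 = 15.03 hours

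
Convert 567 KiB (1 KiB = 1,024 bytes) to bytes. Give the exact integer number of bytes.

567 × 1,024 = 580,608 bytes

580,608 bytes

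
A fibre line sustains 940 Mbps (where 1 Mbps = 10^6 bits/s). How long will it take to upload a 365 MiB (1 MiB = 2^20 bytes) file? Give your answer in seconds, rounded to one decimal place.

3.3 seconds

365 MiB = 382,730,240 bytes = 3,061,841,920 bits
940 Mbps = 940,000,000 bits/s
time = 3,061,841,920 / 940,000,000 = 3.3 s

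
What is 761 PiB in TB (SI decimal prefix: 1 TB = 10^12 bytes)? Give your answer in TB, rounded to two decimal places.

856,809.83 TB

761 PiB = 761 × 2^50 bytes = 856,809,829,107,236,864 bytes
1 TB = 10^12 bytes = 1,000,000,000,000 bytes
856,809,829,107,236,864 / 1,000,000,000,000 = 856,809.83 TB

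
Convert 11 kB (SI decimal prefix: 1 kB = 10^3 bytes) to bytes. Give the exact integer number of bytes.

11,000 bytes

11 × 1,000 = 11,000 bytes  (1 kB = 10^3 bytes)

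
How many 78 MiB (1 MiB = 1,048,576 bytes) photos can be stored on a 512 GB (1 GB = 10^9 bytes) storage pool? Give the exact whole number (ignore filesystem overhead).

6,260

Capacity: 512 GB = 512,000,000,000 bytes
Per item: 78 MiB = 81,788,928 bytes
⌊512,000,000,000 / 81,788,928⌋ = 6,260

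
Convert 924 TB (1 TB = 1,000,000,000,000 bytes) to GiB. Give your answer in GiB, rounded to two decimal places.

924 TB × 1,000,000,000,000 bytes/TB = 924,000,000,000,000 bytes
1 GiB = 1,073,741,824 bytes
924,000,000,000,000 / 1,073,741,824 = 860,542.06 GiB

860,542.06 GiB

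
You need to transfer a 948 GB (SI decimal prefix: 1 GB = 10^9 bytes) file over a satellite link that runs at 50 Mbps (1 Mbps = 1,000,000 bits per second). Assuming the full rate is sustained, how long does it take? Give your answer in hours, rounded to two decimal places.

948 GB = 948,000,000,000 bytes = 7,584,000,000,000 bits
50 Mbps = 50,000,000 bits/s
time = 7,584,000,000,000 / 50,000,000 = 151,680.0000 s
151,680.0000 s / 3600 = 42.13 hours

42.13 hours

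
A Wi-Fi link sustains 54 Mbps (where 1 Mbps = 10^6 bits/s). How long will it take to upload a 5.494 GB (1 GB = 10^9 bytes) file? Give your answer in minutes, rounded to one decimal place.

5.494 GB = 5,494,000,000 bytes = 43,952,000,000 bits
54 Mbps = 54,000,000 bits/s
time = 43,952,000,000 / 54,000,000 = 813.93 s
813.93 s / 60 = 13.6 minutes

13.6 minutes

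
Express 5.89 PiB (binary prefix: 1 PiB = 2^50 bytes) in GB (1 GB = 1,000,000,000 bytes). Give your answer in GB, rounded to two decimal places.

5.89 PiB = 5.89 × 2^50 bytes = 6,631,550,451,303,055.36 bytes
1 GB = 10^9 bytes = 1,000,000,000 bytes
6,631,550,451,303,055.36 / 1,000,000,000 = 6,631,550.45 GB

6,631,550.45 GB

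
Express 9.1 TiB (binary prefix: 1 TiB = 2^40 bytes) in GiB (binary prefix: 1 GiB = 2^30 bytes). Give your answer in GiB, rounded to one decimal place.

9,318.4 GiB

9.1 TiB = 9.1 × 2^40 bytes = 10,005,555,812,761.6 bytes
1 GiB = 2^30 bytes = 1,073,741,824 bytes
10,005,555,812,761.6 / 1,073,741,824 = 9,318.4 GiB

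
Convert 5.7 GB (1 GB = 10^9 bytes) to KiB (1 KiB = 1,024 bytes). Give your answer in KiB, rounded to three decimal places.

5,566,406.250 KiB

5.7 GB = 5.7 × 10^9 bytes = 5,700,000,000 bytes
1 KiB = 2^10 bytes = 1,024 bytes
5,700,000,000 / 1,024 = 5,566,406.250 KiB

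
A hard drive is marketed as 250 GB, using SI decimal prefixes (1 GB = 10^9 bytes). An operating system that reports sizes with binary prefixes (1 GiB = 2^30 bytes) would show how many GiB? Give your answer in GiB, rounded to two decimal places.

232.83 GiB

250 GB = 250 × 10^9 bytes = 250,000,000,000 bytes
1 GiB = 1,073,741,824 bytes
250,000,000,000 / 1,073,741,824 = 232.83 GiB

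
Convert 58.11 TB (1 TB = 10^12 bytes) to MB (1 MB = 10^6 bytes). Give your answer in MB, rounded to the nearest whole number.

58.11 TB × 1,000,000,000,000 bytes/TB = 58,110,000,000,000 bytes
1 MB = 1,000,000 bytes
58,110,000,000,000 / 1,000,000 = 58,110,000 MB

58,110,000 MB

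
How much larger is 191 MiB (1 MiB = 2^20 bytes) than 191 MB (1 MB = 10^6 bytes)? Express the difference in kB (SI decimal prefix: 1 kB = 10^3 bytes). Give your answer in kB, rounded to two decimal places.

9,278.02 kB

191 MiB = 191 × 1,048,576 = 200,278,016 bytes
191 MB = 191 × 1,000,000 = 191,000,000 bytes
difference = 9,278,016 bytes
9,278,016 / 1,000 = 9,278.02 kB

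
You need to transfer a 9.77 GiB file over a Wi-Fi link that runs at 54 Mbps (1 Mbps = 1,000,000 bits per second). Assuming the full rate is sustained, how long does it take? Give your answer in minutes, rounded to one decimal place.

25.9 minutes

9.77 GiB = 10,490,457,620.48 bytes = 83,923,660,963.84 bits
54 Mbps = 54,000,000 bits/s
time = 83,923,660,963.84 / 54,000,000 = 1,554.14 s
1,554.14 s / 60 = 25.9 minutes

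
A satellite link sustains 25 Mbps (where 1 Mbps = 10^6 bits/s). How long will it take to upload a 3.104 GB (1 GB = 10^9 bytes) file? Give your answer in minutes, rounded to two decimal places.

16.55 minutes

3.104 GB = 3,104,000,000 bytes = 24,832,000,000 bits
25 Mbps = 25,000,000 bits/s
time = 24,832,000,000 / 25,000,000 = 993.280 s
993.280 s / 60 = 16.55 minutes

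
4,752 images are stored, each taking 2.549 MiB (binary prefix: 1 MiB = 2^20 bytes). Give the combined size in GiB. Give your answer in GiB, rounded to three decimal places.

Total = 4,752 × 2.549 MiB = 12112.848 MiB
= 12112.848 × 1,048,576 bytes = 12,701,241,704.448 bytes
1 GiB = 1,073,741,824 bytes
12,701,241,704.448 / 1,073,741,824 = 11.829 GiB

11.829 GiB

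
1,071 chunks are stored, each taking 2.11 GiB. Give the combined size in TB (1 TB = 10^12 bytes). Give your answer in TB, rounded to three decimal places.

Total = 1,071 × 2.11 GiB = 2259.81 GiB
= 2259.81 × 1,073,741,824 bytes = 2,426,452,511,293.44 bytes
1 TB = 1,000,000,000,000 bytes
2,426,452,511,293.44 / 1,000,000,000,000 = 2.426 TB

2.426 TB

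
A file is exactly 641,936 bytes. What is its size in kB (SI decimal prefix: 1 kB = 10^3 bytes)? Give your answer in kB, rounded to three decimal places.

641,936 bytes given.
1 kB = 1,000 bytes
641,936 / 1,000 = 641.936 kB

641.936 kB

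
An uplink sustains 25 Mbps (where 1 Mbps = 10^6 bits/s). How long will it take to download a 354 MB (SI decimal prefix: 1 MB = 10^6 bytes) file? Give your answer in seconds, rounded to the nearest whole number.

354 MB = 354,000,000 bytes = 2,832,000,000 bits
25 Mbps = 25,000,000 bits/s
time = 2,832,000,000 / 25,000,000 = 113 s

113 seconds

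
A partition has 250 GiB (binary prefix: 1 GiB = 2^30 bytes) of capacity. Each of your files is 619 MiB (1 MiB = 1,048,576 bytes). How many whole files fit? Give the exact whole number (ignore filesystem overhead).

Capacity: 250 GiB = 268,435,456,000 bytes
Per item: 619 MiB = 649,068,544 bytes
⌊268,435,456,000 / 649,068,544⌋ = 413

413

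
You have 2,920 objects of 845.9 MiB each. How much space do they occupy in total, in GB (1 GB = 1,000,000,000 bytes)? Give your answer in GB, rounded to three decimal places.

2,590.012 GB

Total = 2,920 × 845.9 MiB = 2,470,028 MiB
= 2,470,028 × 1,048,576 bytes = 2,590,012,080,128 bytes
1 GB = 1,000,000,000 bytes
2,590,012,080,128 / 1,000,000,000 = 2,590.012 GB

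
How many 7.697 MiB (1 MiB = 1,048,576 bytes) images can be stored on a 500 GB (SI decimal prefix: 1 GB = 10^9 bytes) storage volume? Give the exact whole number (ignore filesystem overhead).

Capacity: 500 GB = 500,000,000,000 bytes
Per item: 7.697 MiB = 8,070,889.472 bytes
⌊500,000,000,000 / 8,070,889.472⌋ = 61,951

61,951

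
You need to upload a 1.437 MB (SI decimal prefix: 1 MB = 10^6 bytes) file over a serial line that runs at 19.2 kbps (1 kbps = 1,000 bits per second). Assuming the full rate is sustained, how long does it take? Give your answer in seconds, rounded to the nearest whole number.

1.437 MB = 1,437,000 bytes = 11,496,000 bits
19.2 kbps = 19,200 bits/s
time = 11,496,000 / 19,200 = 599 s

599 seconds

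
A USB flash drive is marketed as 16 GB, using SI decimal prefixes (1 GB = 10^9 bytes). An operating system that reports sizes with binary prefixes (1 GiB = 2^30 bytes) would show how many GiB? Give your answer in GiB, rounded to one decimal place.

14.9 GiB

16 GB = 16 × 10^9 bytes = 16,000,000,000 bytes
1 GiB = 2^30 bytes = 1,073,741,824 bytes
16,000,000,000 / 1,073,741,824 = 14.9 GiB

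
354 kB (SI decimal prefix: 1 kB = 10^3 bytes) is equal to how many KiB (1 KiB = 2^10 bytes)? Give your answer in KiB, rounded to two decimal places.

345.70 KiB

354 kB = 354 × 10^3 bytes = 354,000 bytes
1 KiB = 2^10 bytes = 1,024 bytes
354,000 / 1,024 = 345.70 KiB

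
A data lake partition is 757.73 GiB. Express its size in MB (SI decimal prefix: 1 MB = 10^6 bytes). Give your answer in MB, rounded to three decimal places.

757.73 GiB = 757.73 × 2^30 bytes = 813,606,392,299.52 bytes
1 MB = 1,000,000 bytes
813,606,392,299.52 / 1,000,000 = 813,606.392 MB

813,606.392 MB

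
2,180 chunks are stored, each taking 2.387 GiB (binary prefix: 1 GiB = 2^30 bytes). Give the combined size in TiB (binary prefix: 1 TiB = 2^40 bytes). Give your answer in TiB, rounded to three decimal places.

Total = 2,180 × 2.387 GiB = 5203.66 GiB
= 5203.66 × 1,073,741,824 bytes = 5,587,387,379,875.84 bytes
1 TiB = 1,099,511,627,776 bytes
5,587,387,379,875.84 / 1,099,511,627,776 = 5.082 TiB

5.082 TiB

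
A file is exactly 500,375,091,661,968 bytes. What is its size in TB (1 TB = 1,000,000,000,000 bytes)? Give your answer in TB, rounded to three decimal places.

500.375 TB

500,375,091,661,968 bytes given.
1 TB = 1,000,000,000,000 bytes
500,375,091,661,968 / 1,000,000,000,000 = 500.375 TB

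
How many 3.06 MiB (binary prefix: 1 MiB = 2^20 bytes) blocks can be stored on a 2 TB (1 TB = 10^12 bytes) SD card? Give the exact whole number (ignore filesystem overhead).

623,316

Capacity: 2 TB = 2,000,000,000,000 bytes
Per item: 3.06 MiB = 3,208,642.56 bytes
⌊2,000,000,000,000 / 3,208,642.56⌋ = 623,316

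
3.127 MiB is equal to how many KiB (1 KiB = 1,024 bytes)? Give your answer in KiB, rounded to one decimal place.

3.127 MiB = 3.127 × 2^20 bytes = 3,278,897.152 bytes
1 KiB = 1,024 bytes
3,278,897.152 / 1,024 = 3,202.0 KiB

3,202.0 KiB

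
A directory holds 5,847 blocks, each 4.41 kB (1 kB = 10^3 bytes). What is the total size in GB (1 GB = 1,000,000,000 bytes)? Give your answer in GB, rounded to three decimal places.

0.026 GB

Total = 5,847 × 4.41 kB = 25785.27 kB
= 25785.27 × 1,000 bytes = 25,785,270 bytes
1 GB = 1,000,000,000 bytes
25,785,270 / 1,000,000,000 = 0.026 GB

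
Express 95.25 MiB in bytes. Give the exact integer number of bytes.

95.25 × 1,048,576 = 99,876,864 bytes  (1 MiB = 2^20 bytes)

99,876,864 bytes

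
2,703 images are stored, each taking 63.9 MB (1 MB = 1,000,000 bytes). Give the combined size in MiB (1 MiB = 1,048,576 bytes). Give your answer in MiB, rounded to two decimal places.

Total = 2,703 × 63.9 MB = 172721.7 MB
= 172721.7 × 1,000,000 bytes = 172,721,700,000 bytes
1 MiB = 1,048,576 bytes
172,721,700,000 / 1,048,576 = 164,720.25 MiB

164,720.25 MiB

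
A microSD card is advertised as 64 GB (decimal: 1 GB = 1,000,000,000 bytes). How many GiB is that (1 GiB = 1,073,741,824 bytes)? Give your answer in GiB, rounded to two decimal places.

64 GB = 64 × 10^9 bytes = 64,000,000,000 bytes
1 GiB = 2^30 bytes = 1,073,741,824 bytes
64,000,000,000 / 1,073,741,824 = 59.60 GiB

59.60 GiB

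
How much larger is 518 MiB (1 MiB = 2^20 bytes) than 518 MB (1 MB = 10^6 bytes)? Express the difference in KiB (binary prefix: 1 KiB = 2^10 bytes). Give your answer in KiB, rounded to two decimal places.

518 MiB = 518 × 1,048,576 = 543,162,368 bytes
518 MB = 518 × 1,000,000 = 518,000,000 bytes
difference = 25,162,368 bytes
25,162,368 / 1,024 = 24,572.63 KiB

24,572.63 KiB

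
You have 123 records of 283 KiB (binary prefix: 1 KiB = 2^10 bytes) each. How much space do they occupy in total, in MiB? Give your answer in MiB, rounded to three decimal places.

33.993 MiB

Total = 123 × 283 KiB = 34,809 KiB
= 34,809 × 1,024 bytes = 35,644,416 bytes
1 MiB = 1,048,576 bytes
35,644,416 / 1,048,576 = 33.993 MiB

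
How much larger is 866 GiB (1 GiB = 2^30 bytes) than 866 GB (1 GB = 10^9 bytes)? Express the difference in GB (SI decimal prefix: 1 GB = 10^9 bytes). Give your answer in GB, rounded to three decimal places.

866 GiB = 866 × 1,073,741,824 = 929,860,419,584 bytes
866 GB = 866 × 1,000,000,000 = 866,000,000,000 bytes
difference = 63,860,419,584 bytes
63,860,419,584 / 1,000,000,000 = 63.860 GB

63.860 GB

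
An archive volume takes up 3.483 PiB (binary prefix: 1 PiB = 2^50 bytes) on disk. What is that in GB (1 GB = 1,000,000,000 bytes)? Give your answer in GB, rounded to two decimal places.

3,921,509.38 GB

3.483 PiB = 3.483 × 2^50 bytes = 3,921,509,375,532,859.392 bytes
1 GB = 10^9 bytes = 1,000,000,000 bytes
3,921,509,375,532,859.392 / 1,000,000,000 = 3,921,509.38 GB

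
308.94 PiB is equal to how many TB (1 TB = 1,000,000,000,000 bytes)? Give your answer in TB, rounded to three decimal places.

308.94 PiB × 1,125,899,906,842,624 bytes/PiB = 347,835,517,219,960,258.56 bytes
1 TB = 1,000,000,000,000 bytes
347,835,517,219,960,258.56 / 1,000,000,000,000 = 347,835.517 TB

347,835.517 TB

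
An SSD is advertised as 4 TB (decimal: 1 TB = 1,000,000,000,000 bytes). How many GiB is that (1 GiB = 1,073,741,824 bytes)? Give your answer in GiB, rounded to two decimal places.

3,725.29 GiB

4 TB × 1,000,000,000,000 bytes/TB = 4,000,000,000,000 bytes
1 GiB = 1,073,741,824 bytes
4,000,000,000,000 / 1,073,741,824 = 3,725.29 GiB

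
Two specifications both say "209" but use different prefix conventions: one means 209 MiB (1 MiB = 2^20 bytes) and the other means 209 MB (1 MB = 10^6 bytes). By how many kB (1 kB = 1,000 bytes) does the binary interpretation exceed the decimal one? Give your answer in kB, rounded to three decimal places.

10,152.384 kB

209 MiB = 209 × 1,048,576 = 219,152,384 bytes
209 MB = 209 × 1,000,000 = 209,000,000 bytes
difference = 10,152,384 bytes
10,152,384 / 1,000 = 10,152.384 kB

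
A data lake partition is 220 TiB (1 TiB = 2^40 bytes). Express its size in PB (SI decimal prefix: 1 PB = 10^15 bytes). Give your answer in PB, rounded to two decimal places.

0.24 PB

220 TiB = 220 × 2^40 bytes = 241,892,558,110,720 bytes
1 PB = 1,000,000,000,000,000 bytes
241,892,558,110,720 / 1,000,000,000,000,000 = 0.24 PB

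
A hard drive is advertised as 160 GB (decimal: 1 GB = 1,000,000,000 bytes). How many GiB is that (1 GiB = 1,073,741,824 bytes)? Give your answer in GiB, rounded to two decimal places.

149.01 GiB

160 GB = 160 × 10^9 bytes = 160,000,000,000 bytes
1 GiB = 1,073,741,824 bytes
160,000,000,000 / 1,073,741,824 = 149.01 GiB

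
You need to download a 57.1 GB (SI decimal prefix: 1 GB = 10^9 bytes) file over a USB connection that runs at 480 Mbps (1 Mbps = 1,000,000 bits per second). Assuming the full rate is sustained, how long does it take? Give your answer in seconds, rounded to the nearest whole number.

57.1 GB = 57,100,000,000 bytes = 456,800,000,000 bits
480 Mbps = 480,000,000 bits/s
time = 456,800,000,000 / 480,000,000 = 952 s

952 seconds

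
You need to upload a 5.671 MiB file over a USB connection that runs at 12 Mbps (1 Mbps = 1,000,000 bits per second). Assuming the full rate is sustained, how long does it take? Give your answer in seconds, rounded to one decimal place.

4.0 seconds

5.671 MiB = 5,946,474.496 bytes = 47,571,795.968 bits
12 Mbps = 12,000,000 bits/s
time = 47,571,795.968 / 12,000,000 = 4.0 s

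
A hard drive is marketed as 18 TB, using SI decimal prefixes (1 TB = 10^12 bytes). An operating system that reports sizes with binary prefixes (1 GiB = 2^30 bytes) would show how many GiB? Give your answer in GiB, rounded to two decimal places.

18 TB × 1,000,000,000,000 bytes/TB = 18,000,000,000,000 bytes
1 GiB = 2^30 bytes = 1,073,741,824 bytes
18,000,000,000,000 / 1,073,741,824 = 16,763.81 GiB

16,763.81 GiB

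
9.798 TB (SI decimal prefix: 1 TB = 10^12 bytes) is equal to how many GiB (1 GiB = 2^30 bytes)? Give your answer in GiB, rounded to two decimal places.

9,125.10 GiB

9.798 TB = 9.798 × 10^12 bytes = 9,798,000,000,000 bytes
1 GiB = 2^30 bytes = 1,073,741,824 bytes
9,798,000,000,000 / 1,073,741,824 = 9,125.10 GiB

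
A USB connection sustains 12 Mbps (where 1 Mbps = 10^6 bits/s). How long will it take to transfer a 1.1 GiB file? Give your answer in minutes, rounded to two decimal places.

1.1 GiB = 1,181,116,006.4 bytes = 9,448,928,051.2 bits
12 Mbps = 12,000,000 bits/s
time = 9,448,928,051.2 / 12,000,000 = 787.411 s
787.411 s / 60 = 13.12 minutes

13.12 minutes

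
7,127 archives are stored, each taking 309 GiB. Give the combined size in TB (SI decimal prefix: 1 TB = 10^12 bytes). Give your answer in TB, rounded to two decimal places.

Total = 7,127 × 309 GiB = 2,202,243 GiB
= 2,202,243 × 1,073,741,824 bytes = 2,364,640,415,711,232 bytes
1 TB = 1,000,000,000,000 bytes
2,364,640,415,711,232 / 1,000,000,000,000 = 2,364.64 TB

2,364.64 TB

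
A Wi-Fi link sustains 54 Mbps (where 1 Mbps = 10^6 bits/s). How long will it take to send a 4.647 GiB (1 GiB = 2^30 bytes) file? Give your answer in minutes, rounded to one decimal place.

4.647 GiB = 4,989,678,256.128 bytes = 39,917,426,049.024 bits
54 Mbps = 54,000,000 bits/s
time = 39,917,426,049.024 / 54,000,000 = 739.21 s
739.21 s / 60 = 12.3 minutes

12.3 minutes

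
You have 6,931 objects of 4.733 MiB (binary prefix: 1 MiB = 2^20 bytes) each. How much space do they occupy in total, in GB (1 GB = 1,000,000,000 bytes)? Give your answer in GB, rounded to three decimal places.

Total = 6,931 × 4.733 MiB = 32804.423 MiB
= 32804.423 × 1,048,576 bytes = 34,397,930,651.648 bytes
1 GB = 1,000,000,000 bytes
34,397,930,651.648 / 1,000,000,000 = 34.398 GB

34.398 GB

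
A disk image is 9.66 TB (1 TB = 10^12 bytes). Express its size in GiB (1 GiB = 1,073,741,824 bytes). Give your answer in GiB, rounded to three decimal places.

9.66 TB × 1,000,000,000,000 bytes/TB = 9,660,000,000,000 bytes
1 GiB = 2^30 bytes = 1,073,741,824 bytes
9,660,000,000,000 / 1,073,741,824 = 8,996.576 GiB

8,996.576 GiB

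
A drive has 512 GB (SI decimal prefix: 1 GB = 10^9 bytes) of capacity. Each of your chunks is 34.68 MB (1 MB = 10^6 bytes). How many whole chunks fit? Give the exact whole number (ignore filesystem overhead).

14,763

Capacity: 512 GB = 512,000,000,000 bytes
Per item: 34.68 MB = 34,680,000 bytes
⌊512,000,000,000 / 34,680,000⌋ = 14,763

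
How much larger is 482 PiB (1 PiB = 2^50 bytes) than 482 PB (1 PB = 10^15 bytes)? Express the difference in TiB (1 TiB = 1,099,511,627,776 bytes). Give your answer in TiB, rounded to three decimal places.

55,191.554 TiB

482 PiB = 482 × 1,125,899,906,842,624 = 542,683,755,098,144,768 bytes
482 PB = 482 × 1,000,000,000,000,000 = 482,000,000,000,000,000 bytes
difference = 60,683,755,098,144,768 bytes
60,683,755,098,144,768 / 1,099,511,627,776 = 55,191.554 TiB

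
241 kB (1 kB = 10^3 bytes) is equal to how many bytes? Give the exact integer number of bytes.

241 × 1,000 = 241,000 bytes

241,000 bytes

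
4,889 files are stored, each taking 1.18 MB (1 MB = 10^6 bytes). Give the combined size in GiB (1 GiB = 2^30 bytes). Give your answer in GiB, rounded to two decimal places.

5.37 GiB

Total = 4,889 × 1.18 MB = 5769.02 MB
= 5769.02 × 1,000,000 bytes = 5,769,020,000 bytes
1 GiB = 1,073,741,824 bytes
5,769,020,000 / 1,073,741,824 = 5.37 GiB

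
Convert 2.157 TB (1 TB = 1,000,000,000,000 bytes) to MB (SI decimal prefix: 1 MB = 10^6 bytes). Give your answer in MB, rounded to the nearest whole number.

2,157,000 MB

2.157 TB × 1,000,000,000,000 bytes/TB = 2,157,000,000,000 bytes
1 MB = 10^6 bytes = 1,000,000 bytes
2,157,000,000,000 / 1,000,000 = 2,157,000 MB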